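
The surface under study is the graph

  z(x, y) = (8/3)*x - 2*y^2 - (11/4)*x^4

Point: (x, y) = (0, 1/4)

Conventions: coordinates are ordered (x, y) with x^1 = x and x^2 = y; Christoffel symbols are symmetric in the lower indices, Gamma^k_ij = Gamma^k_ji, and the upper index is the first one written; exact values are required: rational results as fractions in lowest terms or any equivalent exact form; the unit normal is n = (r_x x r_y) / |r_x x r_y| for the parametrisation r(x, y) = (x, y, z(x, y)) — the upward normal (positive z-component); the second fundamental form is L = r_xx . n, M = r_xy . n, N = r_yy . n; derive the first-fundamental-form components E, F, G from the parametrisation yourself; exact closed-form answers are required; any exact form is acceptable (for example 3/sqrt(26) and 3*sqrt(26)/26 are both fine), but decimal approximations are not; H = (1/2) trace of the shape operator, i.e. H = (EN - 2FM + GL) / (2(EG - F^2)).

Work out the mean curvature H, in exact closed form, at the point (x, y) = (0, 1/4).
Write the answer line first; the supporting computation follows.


Answer: H = -219*sqrt(82)/3362

z_x = 8/3, z_y = -1, z_xx = 0, z_xy = 0, z_yy = -4
E = 73/9, F = -8/3, G = 2; answer radicand W^2 = 82/9
unnormalised second-form numerators: l = 0, m = 0, n = -4; L = l/sqrt(82/9), and similarly M = m/sqrt(W^2), N = n/sqrt(W^2)
H = (E*n - 2*F*m + G*l) / (2*(EG - F^2)*sqrt(W^2)); E*n - 2*F*m + G*l = -292/9, EG - F^2 = 82/9, so H = (-73/41)/sqrt(82/9)


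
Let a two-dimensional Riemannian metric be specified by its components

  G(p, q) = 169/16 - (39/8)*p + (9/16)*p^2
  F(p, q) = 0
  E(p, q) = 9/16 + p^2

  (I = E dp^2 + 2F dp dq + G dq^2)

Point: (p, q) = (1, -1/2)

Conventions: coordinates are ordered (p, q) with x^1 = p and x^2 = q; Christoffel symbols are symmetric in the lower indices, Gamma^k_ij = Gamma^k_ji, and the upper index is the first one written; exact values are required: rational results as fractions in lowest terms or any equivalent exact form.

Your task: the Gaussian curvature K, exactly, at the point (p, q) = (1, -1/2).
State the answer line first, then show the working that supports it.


Answer: K = -384/3125

E = 25/16, F = 0, G = 25/4, EG - F^2 = 625/64 at the point
E_p = 2, E_q = 0, F_p = 0, F_q = 0, G_p = -15/4, G_q = 0
E_qq = 0, F_pq = 0, G_pp = 9/8
Apply the Brioschi formula K = (det M1 - det M2)/(EG - F^2)^2 over the derivative matrices of E, F, G.
M1 = [[-E_qq/2 + F_pq - G_pp/2, E_p/2, F_p - E_q/2], [F_q - G_p/2, E, F], [G_q/2, F, G]] = [[-9/16, 1, 0], [15/8, 25/16, 0], [0, 0, 25/4]]; det M1 = -17625/1024
M2 = [[0, E_q/2, G_p/2], [E_q/2, E, F], [G_p/2, F, G]] = [[0, 0, -15/8], [0, 25/16, 0], [-15/8, 0, 25/4]]; det M2 = -5625/1024
det M1 - det M2 = -375/32; K = -375/32 / (625/64)^2 = -384/3125


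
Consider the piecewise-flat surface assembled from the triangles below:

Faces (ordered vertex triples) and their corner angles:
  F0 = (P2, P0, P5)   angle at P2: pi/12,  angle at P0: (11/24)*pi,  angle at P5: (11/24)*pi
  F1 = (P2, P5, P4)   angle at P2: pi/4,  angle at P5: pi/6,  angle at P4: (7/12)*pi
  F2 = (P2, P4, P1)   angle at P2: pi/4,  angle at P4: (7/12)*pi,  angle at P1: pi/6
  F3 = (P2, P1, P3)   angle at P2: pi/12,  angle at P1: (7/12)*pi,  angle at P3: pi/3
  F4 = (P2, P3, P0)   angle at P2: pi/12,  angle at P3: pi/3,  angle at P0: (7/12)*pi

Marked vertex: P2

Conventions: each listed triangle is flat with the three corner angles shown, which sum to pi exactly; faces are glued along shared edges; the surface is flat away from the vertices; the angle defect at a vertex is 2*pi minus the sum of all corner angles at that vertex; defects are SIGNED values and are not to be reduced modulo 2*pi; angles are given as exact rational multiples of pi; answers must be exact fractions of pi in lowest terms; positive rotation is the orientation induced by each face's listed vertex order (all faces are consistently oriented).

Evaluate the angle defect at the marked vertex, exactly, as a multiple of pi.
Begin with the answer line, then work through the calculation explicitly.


Answer: defect(P2) = (5/4)*pi

Sum of corner angles at P2: (3/4)*pi
defect = 2*pi - (3/4)*pi


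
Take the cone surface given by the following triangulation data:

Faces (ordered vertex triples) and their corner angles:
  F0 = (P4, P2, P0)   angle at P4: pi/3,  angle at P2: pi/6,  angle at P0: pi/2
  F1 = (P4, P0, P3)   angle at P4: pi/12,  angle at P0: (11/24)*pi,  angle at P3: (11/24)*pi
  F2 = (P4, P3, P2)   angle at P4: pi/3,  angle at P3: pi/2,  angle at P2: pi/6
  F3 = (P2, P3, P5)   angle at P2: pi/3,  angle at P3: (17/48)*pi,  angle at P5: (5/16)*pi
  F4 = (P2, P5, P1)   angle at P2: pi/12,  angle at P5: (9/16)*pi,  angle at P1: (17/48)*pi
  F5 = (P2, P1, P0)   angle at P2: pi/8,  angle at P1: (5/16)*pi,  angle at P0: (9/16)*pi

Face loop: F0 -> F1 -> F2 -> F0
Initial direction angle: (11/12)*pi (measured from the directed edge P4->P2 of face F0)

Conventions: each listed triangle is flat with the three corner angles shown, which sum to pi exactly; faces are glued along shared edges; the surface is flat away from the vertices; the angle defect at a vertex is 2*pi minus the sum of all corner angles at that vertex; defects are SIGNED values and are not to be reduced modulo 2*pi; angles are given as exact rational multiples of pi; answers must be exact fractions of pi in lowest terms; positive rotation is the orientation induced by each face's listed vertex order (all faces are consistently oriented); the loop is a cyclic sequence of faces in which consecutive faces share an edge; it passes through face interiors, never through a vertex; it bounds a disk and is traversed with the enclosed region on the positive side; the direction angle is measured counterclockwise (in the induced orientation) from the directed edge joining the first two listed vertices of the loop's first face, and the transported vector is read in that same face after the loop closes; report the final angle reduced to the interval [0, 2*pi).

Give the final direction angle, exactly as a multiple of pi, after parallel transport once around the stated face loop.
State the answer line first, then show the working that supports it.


Answer: final direction angle = pi/6

enclosed vertex P4: corner angles sum to (3/4)*pi, defect = 2*pi - (3/4)*pi = (5/4)*pi
adding the enclosed defects to the starting angle (mod 2*pi, induced orientation) gives the holonomy
final angle = (11/12)*pi + (5/4)*pi = pi/6 (mod 2*pi)


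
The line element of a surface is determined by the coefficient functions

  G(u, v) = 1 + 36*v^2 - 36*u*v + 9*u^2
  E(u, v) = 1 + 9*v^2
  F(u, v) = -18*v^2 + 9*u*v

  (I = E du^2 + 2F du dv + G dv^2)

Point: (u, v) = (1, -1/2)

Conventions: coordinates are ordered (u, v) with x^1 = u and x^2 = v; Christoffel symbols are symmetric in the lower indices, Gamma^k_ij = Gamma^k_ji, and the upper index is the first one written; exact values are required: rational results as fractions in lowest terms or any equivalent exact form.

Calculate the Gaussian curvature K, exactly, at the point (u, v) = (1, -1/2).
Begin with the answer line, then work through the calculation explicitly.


Answer: K = -144/24649

E = 13/4, F = -9, G = 37, EG - F^2 = 157/4 at the point
E_u = 0, E_v = -9, F_u = -9/2, F_v = 27, G_u = 36, G_v = -72
E_vv = 18, F_uv = 9, G_uu = 18
K follows from Brioschi's formula, (det M1 - det M2)/(EG - F^2)^2.
M1 = [[-E_vv/2 + F_uv - G_uu/2, E_u/2, F_u - E_v/2], [F_v - G_u/2, E, F], [G_v/2, F, G]] = [[-9, 0, 0], [9, 13/4, -9], [-36, -9, 37]]; det M1 = -1413/4
M2 = [[0, E_v/2, G_u/2], [E_v/2, E, F], [G_u/2, F, G]] = [[0, -9/2, 18], [-9/2, 13/4, -9], [18, -9, 37]]; det M2 = -1377/4
det M1 - det M2 = -9; K = -9 / (157/4)^2 = -144/24649


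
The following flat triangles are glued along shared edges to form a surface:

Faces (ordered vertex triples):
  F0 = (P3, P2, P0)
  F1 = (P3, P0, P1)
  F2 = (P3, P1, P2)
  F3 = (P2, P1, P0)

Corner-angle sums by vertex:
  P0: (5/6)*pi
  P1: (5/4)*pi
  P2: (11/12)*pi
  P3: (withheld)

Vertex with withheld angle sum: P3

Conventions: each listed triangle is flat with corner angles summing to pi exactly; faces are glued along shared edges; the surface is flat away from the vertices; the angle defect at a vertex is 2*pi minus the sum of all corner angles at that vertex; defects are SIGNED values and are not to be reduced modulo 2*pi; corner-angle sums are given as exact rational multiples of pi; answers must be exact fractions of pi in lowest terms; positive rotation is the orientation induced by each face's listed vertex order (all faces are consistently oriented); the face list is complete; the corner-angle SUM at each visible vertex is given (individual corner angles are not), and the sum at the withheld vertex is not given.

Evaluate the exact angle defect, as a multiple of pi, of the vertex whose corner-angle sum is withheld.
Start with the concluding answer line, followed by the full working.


Answer: defect(P3) = pi

V = 4, E = 6, F = 4; chi = V - E + F = 2
Gauss-Bonnet: total defect = 2*pi*chi = 4*pi; visible defects sum to 3*pi


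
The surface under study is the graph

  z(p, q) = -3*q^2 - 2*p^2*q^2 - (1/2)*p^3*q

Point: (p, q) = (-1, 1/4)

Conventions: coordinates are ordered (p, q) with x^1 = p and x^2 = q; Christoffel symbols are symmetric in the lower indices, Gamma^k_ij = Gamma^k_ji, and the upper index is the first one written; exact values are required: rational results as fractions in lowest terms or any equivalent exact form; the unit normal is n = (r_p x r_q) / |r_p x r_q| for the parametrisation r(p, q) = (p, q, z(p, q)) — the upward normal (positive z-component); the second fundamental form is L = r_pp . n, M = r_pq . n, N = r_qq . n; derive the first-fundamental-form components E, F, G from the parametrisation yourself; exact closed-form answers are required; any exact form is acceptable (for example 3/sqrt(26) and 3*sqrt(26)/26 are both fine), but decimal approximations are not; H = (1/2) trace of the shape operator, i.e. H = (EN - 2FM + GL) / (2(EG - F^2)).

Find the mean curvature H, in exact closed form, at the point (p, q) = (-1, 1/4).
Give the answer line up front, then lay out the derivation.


Answer: H = -2024*sqrt(321)/103041

z_p = -1/8, z_q = -2, z_pp = 1/2, z_pq = 1/2, z_qq = -10
E = 65/64, F = 1/4, G = 5; answer radicand W^2 = 321/64
unnormalised second-form numerators: l = 1/2, m = 1/2, n = -10; L = l/sqrt(321/64), and similarly M = m/sqrt(W^2), N = n/sqrt(W^2)
H = (E*n - 2*F*m + G*l) / (2*(EG - F^2)*sqrt(W^2)); E*n - 2*F*m + G*l = -253/32, EG - F^2 = 321/64, so H = (-253/321)/sqrt(321/64)


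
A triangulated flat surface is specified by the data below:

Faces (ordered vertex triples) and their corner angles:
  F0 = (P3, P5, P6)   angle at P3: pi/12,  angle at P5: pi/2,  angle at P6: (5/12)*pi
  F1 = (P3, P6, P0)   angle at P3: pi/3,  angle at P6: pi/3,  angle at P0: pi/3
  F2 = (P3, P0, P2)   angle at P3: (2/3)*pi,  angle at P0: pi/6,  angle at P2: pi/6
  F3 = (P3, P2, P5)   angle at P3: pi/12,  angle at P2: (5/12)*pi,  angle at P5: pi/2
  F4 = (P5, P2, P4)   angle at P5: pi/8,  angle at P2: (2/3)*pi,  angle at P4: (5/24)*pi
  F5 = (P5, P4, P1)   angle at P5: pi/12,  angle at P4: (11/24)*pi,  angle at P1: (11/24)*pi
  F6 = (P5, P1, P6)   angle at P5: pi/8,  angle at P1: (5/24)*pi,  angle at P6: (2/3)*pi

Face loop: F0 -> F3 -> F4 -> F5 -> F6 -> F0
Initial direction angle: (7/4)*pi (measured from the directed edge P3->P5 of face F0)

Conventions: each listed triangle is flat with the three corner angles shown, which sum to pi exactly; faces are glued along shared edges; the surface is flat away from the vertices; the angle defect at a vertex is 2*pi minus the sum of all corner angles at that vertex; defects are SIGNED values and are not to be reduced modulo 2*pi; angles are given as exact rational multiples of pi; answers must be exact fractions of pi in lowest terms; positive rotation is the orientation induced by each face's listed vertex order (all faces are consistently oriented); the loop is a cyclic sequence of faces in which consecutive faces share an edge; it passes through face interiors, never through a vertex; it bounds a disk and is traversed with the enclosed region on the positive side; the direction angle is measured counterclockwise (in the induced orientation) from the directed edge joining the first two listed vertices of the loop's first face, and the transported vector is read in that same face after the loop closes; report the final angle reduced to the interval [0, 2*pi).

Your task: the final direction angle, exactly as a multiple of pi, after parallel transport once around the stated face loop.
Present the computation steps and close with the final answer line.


enclosed vertex P5: corner angles sum to (4/3)*pi, defect = 2*pi - (4/3)*pi = (2/3)*pi
the rotation equals the total enclosed defect, so the final angle is initial + defects (mod 2*pi)
final angle = (7/4)*pi + (2/3)*pi = (5/12)*pi (mod 2*pi)

Answer: final direction angle = (5/12)*pi


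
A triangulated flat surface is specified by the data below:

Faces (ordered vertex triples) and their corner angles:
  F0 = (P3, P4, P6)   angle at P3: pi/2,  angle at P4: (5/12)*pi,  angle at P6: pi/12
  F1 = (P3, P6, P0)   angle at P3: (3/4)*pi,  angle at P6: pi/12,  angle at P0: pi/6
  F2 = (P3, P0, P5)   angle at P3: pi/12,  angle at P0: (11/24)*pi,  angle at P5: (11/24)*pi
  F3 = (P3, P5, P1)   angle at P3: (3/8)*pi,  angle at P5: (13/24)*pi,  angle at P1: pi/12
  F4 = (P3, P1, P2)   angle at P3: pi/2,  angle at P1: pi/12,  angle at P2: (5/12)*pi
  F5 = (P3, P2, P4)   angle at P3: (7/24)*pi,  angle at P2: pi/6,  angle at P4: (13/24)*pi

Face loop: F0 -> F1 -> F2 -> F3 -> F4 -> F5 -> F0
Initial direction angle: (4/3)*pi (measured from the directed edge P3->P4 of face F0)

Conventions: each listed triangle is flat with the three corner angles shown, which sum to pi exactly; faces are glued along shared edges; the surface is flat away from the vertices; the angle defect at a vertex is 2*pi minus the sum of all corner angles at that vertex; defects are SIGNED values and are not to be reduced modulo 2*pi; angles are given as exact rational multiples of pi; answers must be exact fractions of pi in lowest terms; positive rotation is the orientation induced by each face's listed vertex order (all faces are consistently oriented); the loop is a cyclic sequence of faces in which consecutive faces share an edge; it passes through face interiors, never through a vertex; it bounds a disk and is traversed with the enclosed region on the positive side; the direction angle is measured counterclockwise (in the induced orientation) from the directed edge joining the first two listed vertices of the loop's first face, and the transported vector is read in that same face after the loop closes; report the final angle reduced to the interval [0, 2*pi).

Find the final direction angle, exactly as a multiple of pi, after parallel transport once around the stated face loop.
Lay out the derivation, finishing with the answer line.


enclosed vertex P3: corner angles sum to (5/2)*pi, defect = 2*pi - (5/2)*pi = -pi/2
by Gauss-Bonnet the loop rotates the vector by the enclosed defect sum (positive orientation, mod 2*pi)
final angle = (4/3)*pi - pi/2 = (5/6)*pi (mod 2*pi)

Answer: final direction angle = (5/6)*pi


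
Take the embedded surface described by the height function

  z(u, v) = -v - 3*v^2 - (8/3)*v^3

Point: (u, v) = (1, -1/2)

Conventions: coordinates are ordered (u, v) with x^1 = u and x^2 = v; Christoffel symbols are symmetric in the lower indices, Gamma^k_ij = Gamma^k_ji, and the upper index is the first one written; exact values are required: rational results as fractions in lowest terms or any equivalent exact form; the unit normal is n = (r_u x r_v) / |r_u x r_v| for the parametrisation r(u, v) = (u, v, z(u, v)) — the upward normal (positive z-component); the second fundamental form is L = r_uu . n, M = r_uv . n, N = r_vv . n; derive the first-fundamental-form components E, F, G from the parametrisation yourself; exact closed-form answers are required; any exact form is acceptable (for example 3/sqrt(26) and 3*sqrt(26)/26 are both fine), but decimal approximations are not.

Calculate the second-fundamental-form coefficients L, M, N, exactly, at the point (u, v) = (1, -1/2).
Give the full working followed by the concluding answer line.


z_u = 0, z_v = 0, z_uu = 0, z_uv = 0, z_vv = 2
E = 1, F = 0, G = 1; answer radicand W^2 = 1
unnormalised second-form numerators: l = 0, m = 0, n = 2; L = l/sqrt(1), and similarly M = m/sqrt(W^2), N = n/sqrt(W^2)

Answer: L = 0, M = 0, N = 2


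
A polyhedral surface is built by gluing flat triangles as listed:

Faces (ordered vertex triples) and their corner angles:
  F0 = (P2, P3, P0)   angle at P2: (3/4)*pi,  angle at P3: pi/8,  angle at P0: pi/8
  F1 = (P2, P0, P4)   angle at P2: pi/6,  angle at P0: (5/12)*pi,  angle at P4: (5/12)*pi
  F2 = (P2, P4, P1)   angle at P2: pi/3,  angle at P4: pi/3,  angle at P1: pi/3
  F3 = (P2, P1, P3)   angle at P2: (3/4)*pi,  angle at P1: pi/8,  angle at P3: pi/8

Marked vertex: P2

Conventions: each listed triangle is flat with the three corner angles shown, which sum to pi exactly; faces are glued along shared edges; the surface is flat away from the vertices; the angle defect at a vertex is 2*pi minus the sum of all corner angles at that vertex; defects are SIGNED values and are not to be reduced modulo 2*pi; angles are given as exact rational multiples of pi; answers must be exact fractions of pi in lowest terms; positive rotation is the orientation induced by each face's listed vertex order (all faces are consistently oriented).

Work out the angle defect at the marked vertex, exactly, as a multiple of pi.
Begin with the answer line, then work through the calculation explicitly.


Answer: defect(P2) = 0

Sum of corner angles at P2: 2*pi
defect = 2*pi - 2*pi


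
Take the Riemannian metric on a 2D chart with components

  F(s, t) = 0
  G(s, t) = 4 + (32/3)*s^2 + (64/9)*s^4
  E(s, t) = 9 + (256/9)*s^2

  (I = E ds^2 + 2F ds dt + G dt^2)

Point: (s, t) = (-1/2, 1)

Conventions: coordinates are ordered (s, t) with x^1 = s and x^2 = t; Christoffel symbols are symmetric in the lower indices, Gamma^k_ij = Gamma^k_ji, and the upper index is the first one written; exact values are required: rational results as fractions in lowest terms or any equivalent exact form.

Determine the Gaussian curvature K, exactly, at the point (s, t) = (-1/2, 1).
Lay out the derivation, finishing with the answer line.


E = 145/9, F = 0, G = 64/9, EG - F^2 = 9280/81 at the point
E_s = -256/9, E_t = 0, F_s = 0, F_t = 0, G_s = -128/9, G_t = 0
E_tt = 0, F_st = 0, G_ss = 128/3
Apply the Brioschi formula K = (det M1 - det M2)/(EG - F^2)^2 over the derivative matrices of E, F, G.
M1 = [[-E_tt/2 + F_st - G_ss/2, E_s/2, F_s - E_t/2], [F_t - G_s/2, E, F], [G_t/2, F, G]] = [[-64/3, -128/9, 0], [64/9, 145/9, 0], [0, 0, 64/9]]; det M1 = -1257472/729
M2 = [[0, E_t/2, G_s/2], [E_t/2, E, F], [G_s/2, F, G]] = [[0, 0, -64/9], [0, 145/9, 0], [-64/9, 0, 64/9]]; det M2 = -593920/729
det M1 - det M2 = -8192/9; K = -8192/9 / (9280/81)^2 = -1458/21025

Answer: K = -1458/21025


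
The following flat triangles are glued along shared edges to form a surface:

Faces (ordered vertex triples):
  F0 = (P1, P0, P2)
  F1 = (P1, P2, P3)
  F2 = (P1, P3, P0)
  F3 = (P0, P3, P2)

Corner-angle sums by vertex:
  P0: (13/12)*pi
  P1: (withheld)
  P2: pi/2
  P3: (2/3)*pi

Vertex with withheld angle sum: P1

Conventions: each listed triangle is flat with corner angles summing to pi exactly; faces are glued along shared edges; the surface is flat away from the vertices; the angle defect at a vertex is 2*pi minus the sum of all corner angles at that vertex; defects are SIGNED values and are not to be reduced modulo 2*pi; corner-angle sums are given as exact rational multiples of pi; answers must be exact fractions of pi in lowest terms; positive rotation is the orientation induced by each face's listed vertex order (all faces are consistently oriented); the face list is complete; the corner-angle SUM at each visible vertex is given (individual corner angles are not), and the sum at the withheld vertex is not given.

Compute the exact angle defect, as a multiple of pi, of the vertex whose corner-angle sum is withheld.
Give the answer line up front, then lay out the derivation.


Answer: defect(P1) = pi/4

V = 4, E = 6, F = 4; chi = V - E + F = 2
Gauss-Bonnet: total defect = 2*pi*chi = 4*pi; visible defects sum to (15/4)*pi


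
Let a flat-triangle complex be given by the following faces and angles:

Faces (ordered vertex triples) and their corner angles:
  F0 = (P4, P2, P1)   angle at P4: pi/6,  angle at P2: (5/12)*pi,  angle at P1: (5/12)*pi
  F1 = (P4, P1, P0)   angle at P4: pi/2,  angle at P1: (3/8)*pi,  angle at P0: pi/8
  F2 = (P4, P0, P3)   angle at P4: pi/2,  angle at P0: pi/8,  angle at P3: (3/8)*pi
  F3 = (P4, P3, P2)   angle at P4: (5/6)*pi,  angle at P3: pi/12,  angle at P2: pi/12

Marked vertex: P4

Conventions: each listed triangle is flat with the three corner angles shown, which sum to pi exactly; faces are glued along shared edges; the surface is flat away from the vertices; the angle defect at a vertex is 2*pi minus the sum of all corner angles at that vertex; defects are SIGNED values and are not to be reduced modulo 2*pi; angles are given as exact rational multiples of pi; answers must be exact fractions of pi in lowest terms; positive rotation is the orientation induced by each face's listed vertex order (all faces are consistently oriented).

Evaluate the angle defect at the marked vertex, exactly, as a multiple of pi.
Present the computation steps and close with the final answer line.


Sum of corner angles at P4: 2*pi
defect = 2*pi - 2*pi

Answer: defect(P4) = 0


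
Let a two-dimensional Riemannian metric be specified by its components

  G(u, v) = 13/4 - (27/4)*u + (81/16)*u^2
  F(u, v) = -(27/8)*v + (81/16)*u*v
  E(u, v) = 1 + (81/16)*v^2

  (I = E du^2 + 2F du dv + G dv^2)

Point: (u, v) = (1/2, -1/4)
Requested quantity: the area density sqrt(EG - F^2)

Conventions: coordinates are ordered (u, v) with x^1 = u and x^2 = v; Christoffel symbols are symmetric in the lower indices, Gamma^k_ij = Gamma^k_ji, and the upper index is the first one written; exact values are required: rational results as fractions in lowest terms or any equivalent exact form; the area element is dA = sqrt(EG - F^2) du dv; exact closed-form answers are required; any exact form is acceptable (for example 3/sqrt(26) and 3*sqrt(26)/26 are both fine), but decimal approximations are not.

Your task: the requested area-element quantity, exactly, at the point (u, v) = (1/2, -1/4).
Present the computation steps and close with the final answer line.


E = 337/256, F = 27/128, G = 73/64; EG - F^2 = 373/256

Answer: sqrt(EG - F^2) = sqrt(373)/16


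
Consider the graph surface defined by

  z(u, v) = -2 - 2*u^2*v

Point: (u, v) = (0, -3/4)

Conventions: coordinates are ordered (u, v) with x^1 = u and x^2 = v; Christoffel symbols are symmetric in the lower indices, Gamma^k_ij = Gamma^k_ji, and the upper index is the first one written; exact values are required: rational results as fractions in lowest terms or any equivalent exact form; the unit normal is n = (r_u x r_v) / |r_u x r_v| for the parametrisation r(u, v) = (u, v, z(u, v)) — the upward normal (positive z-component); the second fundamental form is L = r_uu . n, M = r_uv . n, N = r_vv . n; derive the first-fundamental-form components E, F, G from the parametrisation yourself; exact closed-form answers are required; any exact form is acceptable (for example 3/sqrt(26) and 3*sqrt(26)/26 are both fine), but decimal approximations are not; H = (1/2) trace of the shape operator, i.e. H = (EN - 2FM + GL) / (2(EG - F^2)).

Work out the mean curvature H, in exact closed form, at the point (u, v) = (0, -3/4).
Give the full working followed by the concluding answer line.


z_u = 0, z_v = 0, z_uu = 3, z_uv = 0, z_vv = 0
E = 1, F = 0, G = 1; answer radicand W^2 = 1
unnormalised second-form numerators: l = 3, m = 0, n = 0; L = l/sqrt(1), and similarly M = m/sqrt(W^2), N = n/sqrt(W^2)
H = (E*n - 2*F*m + G*l) / (2*(EG - F^2)*sqrt(W^2)); E*n - 2*F*m + G*l = 3, EG - F^2 = 1, so H = (3/2)/sqrt(1)

Answer: H = 3/2


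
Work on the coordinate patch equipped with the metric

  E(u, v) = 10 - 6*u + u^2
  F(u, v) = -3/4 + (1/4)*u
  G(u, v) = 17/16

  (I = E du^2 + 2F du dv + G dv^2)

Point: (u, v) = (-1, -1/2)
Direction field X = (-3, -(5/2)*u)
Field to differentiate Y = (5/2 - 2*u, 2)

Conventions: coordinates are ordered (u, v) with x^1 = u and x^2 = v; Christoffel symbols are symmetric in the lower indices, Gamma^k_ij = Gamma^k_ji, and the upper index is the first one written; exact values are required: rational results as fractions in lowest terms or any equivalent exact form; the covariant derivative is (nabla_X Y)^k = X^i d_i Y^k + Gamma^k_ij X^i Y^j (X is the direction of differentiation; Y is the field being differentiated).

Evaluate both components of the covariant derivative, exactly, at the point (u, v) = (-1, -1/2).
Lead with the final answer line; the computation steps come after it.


Answer: (nabla_X Y)^u = 834/91, (nabla_X Y)^v = -18/91

E = 17, F = -1, G = 17/16 at the point
E_u = -8, E_v = 0, F_u = 1/4, F_v = 0, G_u = 0, G_v = 0
EG - F^2 = 273/16;  g^inv = (16/273) * [[17/16, 1], [1, 17]]
first-kind symbols [ij,l] = (1/2)(d_i g_jl + d_j g_il - d_l g_ij): [uu,u] = E_u/2 = -4, [uu,v] = F_u - E_v/2 = 1/4, [uv,u] = E_v/2 = 0, [uv,v] = G_u/2 = 0, [vv,u] = F_v - G_u/2 = 0, [vv,v] = G_v/2 = 0
Gamma^u_ij = (G*[ij,u] - F*[ij,v])/(EG - F^2), Gamma^v_ij = (E*[ij,v] - F*[ij,u])/(EG - F^2)
Gamma_uuu = -64/273, Gamma_uuv = 0, Gamma_uvv = 0, Gamma_vuu = 4/273, Gamma_vuv = 0, Gamma_vvv = 0
X = (-3, 5/2), Y = (9/2, 2) at the point


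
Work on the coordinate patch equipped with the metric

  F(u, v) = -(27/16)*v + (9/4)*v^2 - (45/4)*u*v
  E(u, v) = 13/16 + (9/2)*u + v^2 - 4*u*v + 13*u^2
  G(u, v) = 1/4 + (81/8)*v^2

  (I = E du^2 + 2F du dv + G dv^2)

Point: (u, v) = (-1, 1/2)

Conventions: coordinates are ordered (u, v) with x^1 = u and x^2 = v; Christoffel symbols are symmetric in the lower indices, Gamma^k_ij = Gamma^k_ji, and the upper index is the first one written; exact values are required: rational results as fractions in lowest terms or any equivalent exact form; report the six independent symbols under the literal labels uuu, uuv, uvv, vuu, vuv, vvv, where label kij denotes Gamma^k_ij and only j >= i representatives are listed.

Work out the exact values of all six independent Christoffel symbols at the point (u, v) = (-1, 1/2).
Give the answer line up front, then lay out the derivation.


Answer: Gamma_uuu = 10996/3689, Gamma_uuv = 7120/3689, Gamma_uvv = 5940/3689, Gamma_vuu = -31904/3689, Gamma_vuv = -13680/3689, Gamma_vvv = -4698/3689

E = 185/16, F = 171/32, G = 89/32 at the point
E_u = -47/2, E_v = 5, F_u = -45/8, F_v = 189/16, G_u = 0, G_v = 81/8
EG - F^2 = 3689/1024;  g^inv = (1024/3689) * [[89/32, -171/32], [-171/32, 185/16]]
first-kind symbols [ij,l] = (1/2)(d_i g_jl + d_j g_il - d_l g_ij): [uu,u] = E_u/2 = -47/4, [uu,v] = F_u - E_v/2 = -65/8, [uv,u] = E_v/2 = 5/2, [uv,v] = G_u/2 = 0, [vv,u] = F_v - G_u/2 = 189/16, [vv,v] = G_v/2 = 81/16
Gamma^u_ij = (G*[ij,u] - F*[ij,v])/(EG - F^2), Gamma^v_ij = (E*[ij,v] - F*[ij,u])/(EG - F^2)


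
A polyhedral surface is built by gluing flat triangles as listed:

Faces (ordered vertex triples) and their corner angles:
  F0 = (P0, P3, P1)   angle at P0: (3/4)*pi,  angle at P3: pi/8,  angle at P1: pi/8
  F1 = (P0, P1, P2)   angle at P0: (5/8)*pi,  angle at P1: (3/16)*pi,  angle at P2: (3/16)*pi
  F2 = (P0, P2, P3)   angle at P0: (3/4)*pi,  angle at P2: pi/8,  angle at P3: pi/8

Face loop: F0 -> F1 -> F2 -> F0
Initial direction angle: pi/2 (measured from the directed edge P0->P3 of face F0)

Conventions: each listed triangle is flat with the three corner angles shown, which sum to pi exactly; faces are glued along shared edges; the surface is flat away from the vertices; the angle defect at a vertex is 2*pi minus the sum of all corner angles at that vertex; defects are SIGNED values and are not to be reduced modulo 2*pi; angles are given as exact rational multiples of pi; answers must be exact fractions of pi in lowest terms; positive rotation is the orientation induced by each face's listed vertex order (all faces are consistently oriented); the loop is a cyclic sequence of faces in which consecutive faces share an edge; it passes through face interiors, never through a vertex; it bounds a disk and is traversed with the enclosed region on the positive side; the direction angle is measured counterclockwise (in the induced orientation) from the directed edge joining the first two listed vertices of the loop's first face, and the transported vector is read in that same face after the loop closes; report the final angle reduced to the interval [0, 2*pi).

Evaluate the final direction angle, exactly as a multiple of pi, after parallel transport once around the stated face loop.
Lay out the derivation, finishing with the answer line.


enclosed vertex P0: corner angles sum to (17/8)*pi, defect = 2*pi - (17/8)*pi = -pi/8
transport around the loop rotates by the sum of enclosed defects; add to the initial angle mod 2*pi
final angle = pi/2 - pi/8 = (3/8)*pi (mod 2*pi)

Answer: final direction angle = (3/8)*pi


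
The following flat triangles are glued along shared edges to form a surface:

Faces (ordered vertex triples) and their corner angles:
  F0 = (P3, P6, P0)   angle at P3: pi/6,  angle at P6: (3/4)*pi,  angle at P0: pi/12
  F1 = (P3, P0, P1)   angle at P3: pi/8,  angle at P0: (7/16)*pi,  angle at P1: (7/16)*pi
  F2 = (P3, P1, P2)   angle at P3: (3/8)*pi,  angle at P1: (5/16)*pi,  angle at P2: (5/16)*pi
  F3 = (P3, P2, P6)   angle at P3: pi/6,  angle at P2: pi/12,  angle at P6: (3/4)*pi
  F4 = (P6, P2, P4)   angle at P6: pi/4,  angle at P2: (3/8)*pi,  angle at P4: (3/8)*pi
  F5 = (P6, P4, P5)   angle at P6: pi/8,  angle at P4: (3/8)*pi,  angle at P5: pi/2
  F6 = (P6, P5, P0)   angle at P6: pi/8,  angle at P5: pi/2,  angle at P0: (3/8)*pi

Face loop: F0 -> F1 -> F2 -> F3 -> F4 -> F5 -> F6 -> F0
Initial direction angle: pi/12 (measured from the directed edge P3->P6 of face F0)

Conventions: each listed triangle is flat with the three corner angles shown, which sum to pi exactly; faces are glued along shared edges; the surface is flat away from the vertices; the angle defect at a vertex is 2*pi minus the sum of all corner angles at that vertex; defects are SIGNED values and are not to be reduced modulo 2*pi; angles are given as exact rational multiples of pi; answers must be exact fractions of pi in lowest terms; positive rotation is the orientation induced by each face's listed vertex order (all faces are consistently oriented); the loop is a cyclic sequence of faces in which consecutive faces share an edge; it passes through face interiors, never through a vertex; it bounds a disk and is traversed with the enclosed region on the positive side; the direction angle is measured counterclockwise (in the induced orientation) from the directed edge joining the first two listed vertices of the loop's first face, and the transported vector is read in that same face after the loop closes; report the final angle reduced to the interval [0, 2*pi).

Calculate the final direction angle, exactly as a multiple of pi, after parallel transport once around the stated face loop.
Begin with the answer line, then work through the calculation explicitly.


Answer: final direction angle = (5/4)*pi

enclosed vertex P3: corner angles sum to (5/6)*pi, defect = 2*pi - (5/6)*pi = (7/6)*pi
enclosed vertex P6: corner angles sum to 2*pi, defect = 2*pi - 2*pi = 0
the rotation equals the total enclosed defect, so the final angle is initial + defects (mod 2*pi)
final angle = pi/12 + (7/6)*pi = (5/4)*pi (mod 2*pi)


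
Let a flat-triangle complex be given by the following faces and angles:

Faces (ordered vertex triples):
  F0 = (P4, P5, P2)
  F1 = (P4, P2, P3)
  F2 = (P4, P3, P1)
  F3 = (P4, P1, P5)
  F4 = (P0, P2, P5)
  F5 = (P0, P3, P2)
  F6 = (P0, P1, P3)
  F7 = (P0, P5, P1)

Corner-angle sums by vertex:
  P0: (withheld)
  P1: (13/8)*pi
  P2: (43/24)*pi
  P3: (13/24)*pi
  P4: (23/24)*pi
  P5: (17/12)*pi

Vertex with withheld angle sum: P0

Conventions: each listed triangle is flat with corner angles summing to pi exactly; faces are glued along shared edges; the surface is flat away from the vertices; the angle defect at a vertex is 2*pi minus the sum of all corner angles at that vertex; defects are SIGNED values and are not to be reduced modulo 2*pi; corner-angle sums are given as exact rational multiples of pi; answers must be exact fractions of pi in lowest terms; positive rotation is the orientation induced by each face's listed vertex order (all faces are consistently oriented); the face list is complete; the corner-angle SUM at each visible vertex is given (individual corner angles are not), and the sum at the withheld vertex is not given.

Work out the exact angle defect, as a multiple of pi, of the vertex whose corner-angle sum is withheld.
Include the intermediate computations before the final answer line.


V = 6, E = 12, F = 8; chi = V - E + F = 2
Gauss-Bonnet: total defect = 2*pi*chi = 4*pi; visible defects sum to (11/3)*pi

Answer: defect(P0) = pi/3


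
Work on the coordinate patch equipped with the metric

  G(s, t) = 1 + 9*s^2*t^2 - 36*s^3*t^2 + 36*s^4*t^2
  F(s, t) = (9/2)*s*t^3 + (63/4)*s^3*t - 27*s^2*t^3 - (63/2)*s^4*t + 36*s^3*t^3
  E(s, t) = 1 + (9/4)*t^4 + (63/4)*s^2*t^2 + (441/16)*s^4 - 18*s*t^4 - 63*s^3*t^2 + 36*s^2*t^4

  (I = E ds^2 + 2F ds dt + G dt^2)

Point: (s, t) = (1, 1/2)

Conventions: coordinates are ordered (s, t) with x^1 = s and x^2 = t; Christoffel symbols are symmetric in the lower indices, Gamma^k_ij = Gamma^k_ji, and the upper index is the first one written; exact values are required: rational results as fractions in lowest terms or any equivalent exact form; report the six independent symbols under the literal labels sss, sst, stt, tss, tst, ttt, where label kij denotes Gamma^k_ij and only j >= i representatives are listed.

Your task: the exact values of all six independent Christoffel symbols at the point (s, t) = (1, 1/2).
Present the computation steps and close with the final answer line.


E = 1153/64, F = -99/16, G = 13/4 at the point
E_s = 297/4, E_t = -297/8, F_s = -513/16, F_t = -45/8, G_s = 27/2, G_t = 9
EG - F^2 = 1297/64;  g^inv = (64/1297) * [[13/4, 99/16], [99/16, 1153/64]]
first-kind symbols [ij,l] = (1/2)(d_i g_jl + d_j g_il - d_l g_ij): [ss,s] = E_s/2 = 297/8, [ss,t] = F_s - E_t/2 = -27/2, [st,s] = E_t/2 = -297/16, [st,t] = G_s/2 = 27/4, [tt,s] = F_t - G_s/2 = -99/8, [tt,t] = G_t/2 = 9/2
Gamma^s_ij = (G*[ij,s] - F*[ij,t])/(EG - F^2), Gamma^t_ij = (E*[ij,t] - F*[ij,s])/(EG - F^2)

Answer: Gamma_sss = 2376/1297, Gamma_sst = -1188/1297, Gamma_stt = -792/1297, Gamma_tss = -864/1297, Gamma_tst = 432/1297, Gamma_ttt = 288/1297


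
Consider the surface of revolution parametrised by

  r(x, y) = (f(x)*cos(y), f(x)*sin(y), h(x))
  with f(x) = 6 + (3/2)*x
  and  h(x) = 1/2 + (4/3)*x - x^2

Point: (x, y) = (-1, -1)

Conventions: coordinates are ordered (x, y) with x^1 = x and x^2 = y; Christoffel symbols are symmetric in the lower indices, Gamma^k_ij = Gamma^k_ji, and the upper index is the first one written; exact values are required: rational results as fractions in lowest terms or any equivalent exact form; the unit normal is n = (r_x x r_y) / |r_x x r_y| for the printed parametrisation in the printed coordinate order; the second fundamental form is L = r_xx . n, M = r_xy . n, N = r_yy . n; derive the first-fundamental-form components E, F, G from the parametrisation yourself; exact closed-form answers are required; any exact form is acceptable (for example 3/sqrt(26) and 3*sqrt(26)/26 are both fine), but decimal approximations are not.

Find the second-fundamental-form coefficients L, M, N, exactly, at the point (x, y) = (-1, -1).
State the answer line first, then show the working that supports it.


Answer: L = -18*sqrt(481)/481, M = 0, N = 90*sqrt(481)/481

f = 9/2, f' = 3/2, f'' = 0, h' = 10/3, h'' = -2
E = 481/36, F = 0, G = 81/4; answer radicand W^2 = 481/36
unnormalised second-form numerators: l = -3, m = 0, n = 15; L = l/sqrt(481/36), and similarly M = m/sqrt(W^2), N = n/sqrt(W^2)


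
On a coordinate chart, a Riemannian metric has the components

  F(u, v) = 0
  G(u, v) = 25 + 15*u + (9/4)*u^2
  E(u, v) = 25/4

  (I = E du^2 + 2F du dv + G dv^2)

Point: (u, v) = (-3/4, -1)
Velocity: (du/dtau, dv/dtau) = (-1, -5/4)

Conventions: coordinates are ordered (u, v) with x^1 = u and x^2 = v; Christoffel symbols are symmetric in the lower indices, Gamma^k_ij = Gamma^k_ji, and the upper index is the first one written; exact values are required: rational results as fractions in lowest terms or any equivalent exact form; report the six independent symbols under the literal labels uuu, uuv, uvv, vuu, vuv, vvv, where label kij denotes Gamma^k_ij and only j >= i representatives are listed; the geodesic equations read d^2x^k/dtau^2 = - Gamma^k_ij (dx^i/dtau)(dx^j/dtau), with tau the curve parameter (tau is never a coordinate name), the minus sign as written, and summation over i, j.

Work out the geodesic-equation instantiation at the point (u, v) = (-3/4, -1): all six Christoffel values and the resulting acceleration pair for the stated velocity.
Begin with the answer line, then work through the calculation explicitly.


Answer: Gamma_uuu = 0, Gamma_uuv = 0, Gamma_uvv = -93/100, Gamma_vuu = 0, Gamma_vuv = 12/31, Gamma_vvv = 0; accelerations (d^2u/dtau^2, d^2v/dtau^2) = (93/64, -30/31)

E = 25/4, F = 0, G = 961/64 at the point
E_u = 0, E_v = 0, F_u = 0, F_v = 0, G_u = 93/8, G_v = 0
EG - F^2 = 24025/256;  g^inv = (256/24025) * [[961/64, 0], [0, 25/4]]
first-kind symbols [ij,l] = (1/2)(d_i g_jl + d_j g_il - d_l g_ij): [uu,u] = E_u/2 = 0, [uu,v] = F_u - E_v/2 = 0, [uv,u] = E_v/2 = 0, [uv,v] = G_u/2 = 93/16, [vv,u] = F_v - G_u/2 = -93/16, [vv,v] = G_v/2 = 0
Gamma^u_ij = (G*[ij,u] - F*[ij,v])/(EG - F^2), Gamma^v_ij = (E*[ij,v] - F*[ij,u])/(EG - F^2)
Gamma_uuu = 0, Gamma_uuv = 0, Gamma_uvv = -93/100, Gamma_vuu = 0, Gamma_vuv = 12/31, Gamma_vvv = 0
d^2u/dtau^2 = -(Gamma_uuu*(-1)^2 + 2*Gamma_uuv*(-1)*(-5/4) + Gamma_uvv*(-5/4)^2) = 93/64
d^2v/dtau^2 = -(Gamma_vuu*(-1)^2 + 2*Gamma_vuv*(-1)*(-5/4) + Gamma_vvv*(-5/4)^2) = -30/31


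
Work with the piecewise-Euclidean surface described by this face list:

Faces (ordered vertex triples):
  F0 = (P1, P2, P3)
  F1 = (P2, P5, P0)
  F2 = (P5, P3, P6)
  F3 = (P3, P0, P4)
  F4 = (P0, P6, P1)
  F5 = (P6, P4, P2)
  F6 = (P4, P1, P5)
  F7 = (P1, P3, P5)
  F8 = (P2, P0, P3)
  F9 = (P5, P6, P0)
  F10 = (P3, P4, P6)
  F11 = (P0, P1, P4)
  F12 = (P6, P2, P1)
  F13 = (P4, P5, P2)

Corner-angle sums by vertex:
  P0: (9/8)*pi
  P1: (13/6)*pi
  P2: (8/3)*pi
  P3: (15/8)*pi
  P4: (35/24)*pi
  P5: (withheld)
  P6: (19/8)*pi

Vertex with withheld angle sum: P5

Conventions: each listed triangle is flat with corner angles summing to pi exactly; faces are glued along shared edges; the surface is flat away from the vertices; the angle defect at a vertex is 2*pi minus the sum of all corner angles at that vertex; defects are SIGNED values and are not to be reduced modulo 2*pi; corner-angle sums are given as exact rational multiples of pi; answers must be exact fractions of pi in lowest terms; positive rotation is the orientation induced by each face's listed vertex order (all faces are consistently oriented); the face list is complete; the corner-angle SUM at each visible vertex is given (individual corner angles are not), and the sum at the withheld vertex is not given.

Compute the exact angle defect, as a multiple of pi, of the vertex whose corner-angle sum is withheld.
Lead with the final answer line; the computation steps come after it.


Answer: defect(P5) = -pi/3

V = 7, E = 21, F = 14; chi = V - E + F = 0
Gauss-Bonnet: total defect = 2*pi*chi = 0; visible defects sum to pi/3


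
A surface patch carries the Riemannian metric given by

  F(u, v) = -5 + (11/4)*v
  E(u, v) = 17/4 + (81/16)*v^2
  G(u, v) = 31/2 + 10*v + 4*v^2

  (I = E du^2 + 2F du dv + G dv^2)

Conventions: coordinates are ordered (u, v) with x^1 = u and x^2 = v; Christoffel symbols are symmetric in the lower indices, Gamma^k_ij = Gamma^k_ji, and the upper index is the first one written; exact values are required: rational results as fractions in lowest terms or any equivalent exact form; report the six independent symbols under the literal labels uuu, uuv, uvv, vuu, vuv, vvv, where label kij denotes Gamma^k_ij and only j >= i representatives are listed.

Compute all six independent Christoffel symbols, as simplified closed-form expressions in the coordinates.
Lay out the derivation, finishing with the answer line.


E = 17/4 + (81/16)*v^2; F = -5 + (11/4)*v; G = 31/2 + 10*v + 4*v^2
Gamma^k_ij = (1/2) g^{kl} (d_i g_jl + d_j g_il - d_l g_ij), with g^inv = (1/(EG-F^2)) [[G, -F], [-F, E]]
first partials: E_u = 0, E_v = (81/8)*v, F_u = 0, F_v = 11/4, G_u = 0, G_v = 10 + 8*v
D = EG - F^2 = 327/8 + 70*v + (2813/32)*v^2 + (405/8)*v^3 + (81/4)*v^4
expanded: Gamma^u_uu = (G E_u - 2F F_u + F E_v)/(2D), Gamma^u_uv = (G E_v - F G_u)/(2D), Gamma^u_vv = (2G F_v - G G_u - F G_v)/(2D), Gamma^v_uu = (2E F_u - E E_v - F E_u)/(2D), Gamma^v_uv = (E G_u - F E_v)/(2D), Gamma^v_vv = (E G_v - 2F F_v + F G_u)/(2D); substitute and cancel common factors

Answer: Gamma_uuu = (891*v^2 - 1620*v)/(1296*v^4 + 3240*v^3 + 5626*v^2 + 4480*v + 2616), Gamma_uuv = (648*v^3 + 1620*v^2 + 2511*v)/(648*v^4 + 1620*v^3 + 2813*v^2 + 2240*v + 1308), Gamma_uvv = (1080*v + 2164)/(648*v^4 + 1620*v^3 + 2813*v^2 + 2240*v + 1308), Gamma_vuu = (-6561*v^3 - 5508*v)/(5184*v^4 + 12960*v^3 + 22504*v^2 + 17920*v + 10464), Gamma_vuv = (-891*v^2 + 1620*v)/(1296*v^4 + 3240*v^3 + 5626*v^2 + 4480*v + 2616), Gamma_vvv = (648*v^3 + 810*v^2 + 302*v + 1120)/(648*v^4 + 1620*v^3 + 2813*v^2 + 2240*v + 1308)
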